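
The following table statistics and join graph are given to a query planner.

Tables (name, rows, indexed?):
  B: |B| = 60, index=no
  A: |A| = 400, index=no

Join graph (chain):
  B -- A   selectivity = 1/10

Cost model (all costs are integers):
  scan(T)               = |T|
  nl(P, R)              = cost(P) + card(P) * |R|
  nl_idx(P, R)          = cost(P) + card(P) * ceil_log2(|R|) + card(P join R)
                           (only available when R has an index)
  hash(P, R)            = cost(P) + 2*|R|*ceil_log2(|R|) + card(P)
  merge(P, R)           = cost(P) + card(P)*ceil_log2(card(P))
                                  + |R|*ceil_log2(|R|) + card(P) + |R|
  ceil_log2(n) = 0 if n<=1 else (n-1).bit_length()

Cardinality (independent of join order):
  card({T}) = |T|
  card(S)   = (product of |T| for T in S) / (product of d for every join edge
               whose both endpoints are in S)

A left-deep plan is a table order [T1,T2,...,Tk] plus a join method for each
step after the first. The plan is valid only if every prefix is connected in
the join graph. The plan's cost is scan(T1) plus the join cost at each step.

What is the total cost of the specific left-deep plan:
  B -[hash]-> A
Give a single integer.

step 1: scan B: cost=60, card=60
step 2: join A via hash
    card(P join A) = 60*400/(10) = 2400
    cost = 60 + 2*400*9 + 60 = 7320

7320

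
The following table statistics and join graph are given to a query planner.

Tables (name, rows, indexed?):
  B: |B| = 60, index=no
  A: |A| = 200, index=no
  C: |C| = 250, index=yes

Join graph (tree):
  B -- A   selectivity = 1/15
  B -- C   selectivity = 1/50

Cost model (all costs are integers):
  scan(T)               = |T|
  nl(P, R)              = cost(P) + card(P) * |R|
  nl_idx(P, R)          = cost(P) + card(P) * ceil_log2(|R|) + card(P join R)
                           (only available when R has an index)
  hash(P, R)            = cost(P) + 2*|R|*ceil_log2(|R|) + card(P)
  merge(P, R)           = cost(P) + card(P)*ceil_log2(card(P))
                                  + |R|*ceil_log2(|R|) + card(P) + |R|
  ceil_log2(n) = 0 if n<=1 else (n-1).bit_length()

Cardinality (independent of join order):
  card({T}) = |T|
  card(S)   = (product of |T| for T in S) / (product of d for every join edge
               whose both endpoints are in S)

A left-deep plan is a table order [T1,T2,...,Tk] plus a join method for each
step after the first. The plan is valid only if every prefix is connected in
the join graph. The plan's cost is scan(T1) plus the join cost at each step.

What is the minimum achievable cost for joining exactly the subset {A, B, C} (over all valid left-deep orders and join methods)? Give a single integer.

4340

Selinger DP over subsets of {A,B,C}:
  {B}: scan cost=60, card=60
  {A}: scan cost=200, card=200
  {C}: scan cost=250, card=250
  {AB}: card=800; try (B,hash)→1120, (A,merge)→2280, (B,merge)→2420, (A,hash)→3320, (A,nl)→12060, (B,nl)→12200; best=1120 via (B,hash)
  {BC}: card=300; try (C,nl_idx)→840, (B,hash)→1220, (C,merge)→2730, (B,merge)→2920, (C,hash)→4120, (C,nl)→15060 …(+1); best=840 via (C,nl_idx)
  {ABC}: card=4000; try (A,hash)→4340, (A,merge)→5640, (C,hash)→5920, (C,nl_idx)→11520, (C,merge)→12170, (A,nl)→60840 …(+1); best=4340 via (A,hash)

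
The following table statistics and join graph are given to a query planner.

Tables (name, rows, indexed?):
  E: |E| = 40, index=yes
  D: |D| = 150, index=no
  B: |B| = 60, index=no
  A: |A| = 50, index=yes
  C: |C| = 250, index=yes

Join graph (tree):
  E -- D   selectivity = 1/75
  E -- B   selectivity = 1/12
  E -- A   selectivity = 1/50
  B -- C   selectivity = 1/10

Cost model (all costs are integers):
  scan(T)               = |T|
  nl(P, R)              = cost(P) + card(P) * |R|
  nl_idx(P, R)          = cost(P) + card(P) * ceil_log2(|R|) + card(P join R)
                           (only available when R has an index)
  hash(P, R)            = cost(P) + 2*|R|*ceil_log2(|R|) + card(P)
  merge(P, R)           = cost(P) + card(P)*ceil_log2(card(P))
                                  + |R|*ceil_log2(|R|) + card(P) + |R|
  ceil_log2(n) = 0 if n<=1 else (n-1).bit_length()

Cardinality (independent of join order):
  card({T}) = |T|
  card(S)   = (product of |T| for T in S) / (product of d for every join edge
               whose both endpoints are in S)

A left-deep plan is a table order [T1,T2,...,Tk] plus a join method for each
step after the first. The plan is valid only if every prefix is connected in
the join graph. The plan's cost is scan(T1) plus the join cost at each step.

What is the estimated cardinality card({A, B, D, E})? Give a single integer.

Tables in S: A(50), B(60), D(150), E(40)
Edges inside S: E-D(d=75), E-B(d=12), E-A(d=50)
numerator = 50 * 60 * 150 * 40 = 18000000
denominator = 75 * 12 * 50 = 45000
card(S) = 18000000 / 45000 = 400

400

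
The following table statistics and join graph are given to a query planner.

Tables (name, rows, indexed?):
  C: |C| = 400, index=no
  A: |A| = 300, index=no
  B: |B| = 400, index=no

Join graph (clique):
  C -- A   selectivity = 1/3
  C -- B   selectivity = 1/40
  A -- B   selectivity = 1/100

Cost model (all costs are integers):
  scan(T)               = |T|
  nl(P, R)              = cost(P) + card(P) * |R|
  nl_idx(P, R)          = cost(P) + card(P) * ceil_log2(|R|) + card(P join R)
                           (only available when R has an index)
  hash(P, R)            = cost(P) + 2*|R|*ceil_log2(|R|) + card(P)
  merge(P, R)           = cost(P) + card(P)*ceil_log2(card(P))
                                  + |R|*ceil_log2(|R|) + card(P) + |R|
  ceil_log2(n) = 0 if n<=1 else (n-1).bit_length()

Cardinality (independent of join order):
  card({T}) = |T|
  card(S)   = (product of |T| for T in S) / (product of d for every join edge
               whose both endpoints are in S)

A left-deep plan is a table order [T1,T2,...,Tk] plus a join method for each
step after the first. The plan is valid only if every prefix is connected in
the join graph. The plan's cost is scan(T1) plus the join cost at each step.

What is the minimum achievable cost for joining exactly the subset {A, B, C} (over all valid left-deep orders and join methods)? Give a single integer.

Selinger DP over subsets of {A,B,C}:
  {C}: scan cost=400, card=400
  {A}: scan cost=300, card=300
  {B}: scan cost=400, card=400
  {AC}: card=40000; try (A,hash)→6200, (C,merge)→7300, (A,merge)→7400, (C,hash)→7800, (C,nl)→120300, (A,nl)→120400; best=6200 via (A,hash)
  {BC}: card=4000; try (C,hash)→8000, (B,hash)→8000, (C,merge)→8400, (B,merge)→8400, (C,nl)→160400, (B,nl)→160400; best=8000 via (C,hash)
  {AB}: card=1200; try (A,hash)→6200, (B,merge)→7300, (A,merge)→7400, (B,hash)→7800, (B,nl)→120300, (A,nl)→120400; best=6200 via (A,hash)
  {ABC}: card=4000; try (C,hash)→14600, (A,hash)→17400, (C,merge)→24600, (B,hash)→53400, (A,merge)→63000, (C,nl)→486200 …(+3); best=14600 via (C,hash)

14600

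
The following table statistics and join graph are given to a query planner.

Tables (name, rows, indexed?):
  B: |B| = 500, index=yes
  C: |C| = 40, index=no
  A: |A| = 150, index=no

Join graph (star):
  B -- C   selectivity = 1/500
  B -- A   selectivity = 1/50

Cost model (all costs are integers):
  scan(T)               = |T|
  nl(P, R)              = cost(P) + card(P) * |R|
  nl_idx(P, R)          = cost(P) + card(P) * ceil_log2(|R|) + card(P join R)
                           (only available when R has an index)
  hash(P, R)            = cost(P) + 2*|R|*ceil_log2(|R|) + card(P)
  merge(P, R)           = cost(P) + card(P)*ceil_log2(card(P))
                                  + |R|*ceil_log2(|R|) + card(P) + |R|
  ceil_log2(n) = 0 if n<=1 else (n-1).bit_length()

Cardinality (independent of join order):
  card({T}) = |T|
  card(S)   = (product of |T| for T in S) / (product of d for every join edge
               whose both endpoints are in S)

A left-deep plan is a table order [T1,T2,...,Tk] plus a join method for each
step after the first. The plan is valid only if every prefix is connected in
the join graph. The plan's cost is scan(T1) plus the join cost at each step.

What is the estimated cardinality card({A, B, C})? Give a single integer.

Tables in S: A(150), B(500), C(40)
Edges inside S: B-C(d=500), B-A(d=50)
numerator = 150 * 500 * 40 = 3000000
denominator = 500 * 50 = 25000
card(S) = 3000000 / 25000 = 120

120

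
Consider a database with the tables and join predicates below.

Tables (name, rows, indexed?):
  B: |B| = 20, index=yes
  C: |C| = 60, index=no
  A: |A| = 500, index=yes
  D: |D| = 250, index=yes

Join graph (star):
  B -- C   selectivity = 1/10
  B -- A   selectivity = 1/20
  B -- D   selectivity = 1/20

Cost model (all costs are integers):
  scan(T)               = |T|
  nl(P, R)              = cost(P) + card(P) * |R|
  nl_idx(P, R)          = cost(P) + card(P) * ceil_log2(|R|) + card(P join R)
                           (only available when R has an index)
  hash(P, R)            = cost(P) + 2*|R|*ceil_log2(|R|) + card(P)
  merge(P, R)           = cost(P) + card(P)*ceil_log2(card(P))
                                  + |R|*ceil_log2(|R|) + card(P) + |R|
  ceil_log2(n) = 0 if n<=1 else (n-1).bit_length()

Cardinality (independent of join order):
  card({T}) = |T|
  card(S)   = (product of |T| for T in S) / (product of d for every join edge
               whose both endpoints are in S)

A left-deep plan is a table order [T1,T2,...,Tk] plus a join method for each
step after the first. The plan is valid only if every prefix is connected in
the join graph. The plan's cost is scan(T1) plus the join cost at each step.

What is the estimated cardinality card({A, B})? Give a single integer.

500

Tables in S: A(500), B(20)
Edges inside S: B-A(d=20)
numerator = 500 * 20 = 10000
denominator = 20 = 20
card(S) = 10000 / 20 = 500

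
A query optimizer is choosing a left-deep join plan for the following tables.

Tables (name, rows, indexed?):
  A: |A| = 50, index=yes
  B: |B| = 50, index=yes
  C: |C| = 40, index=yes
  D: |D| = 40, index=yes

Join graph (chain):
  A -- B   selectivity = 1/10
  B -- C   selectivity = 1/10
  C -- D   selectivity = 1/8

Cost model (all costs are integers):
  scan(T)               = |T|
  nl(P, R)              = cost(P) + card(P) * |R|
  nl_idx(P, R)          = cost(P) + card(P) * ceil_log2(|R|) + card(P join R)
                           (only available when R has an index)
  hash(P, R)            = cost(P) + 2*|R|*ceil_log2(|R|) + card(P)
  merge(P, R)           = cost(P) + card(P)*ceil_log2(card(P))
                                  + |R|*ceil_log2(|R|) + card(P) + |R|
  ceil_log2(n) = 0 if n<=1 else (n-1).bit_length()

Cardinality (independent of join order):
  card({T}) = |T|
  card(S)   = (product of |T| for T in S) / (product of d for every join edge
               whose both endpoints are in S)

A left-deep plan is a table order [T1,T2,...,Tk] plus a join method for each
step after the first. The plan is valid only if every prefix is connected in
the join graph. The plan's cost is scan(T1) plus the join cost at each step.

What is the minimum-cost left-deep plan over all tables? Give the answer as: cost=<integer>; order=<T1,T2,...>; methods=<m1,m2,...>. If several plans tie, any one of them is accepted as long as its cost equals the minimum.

cost=2760; order=C,B,A,D; methods=nl_idx,hash,hash

Selinger DP (subsets sized 1..n):
  {A}: scan cost=50, card=50
  {B}: scan cost=50, card=50
  {C}: scan cost=40, card=40
  {D}: scan cost=40, card=40
  {AB}: card=250; try (B,nl_idx)→600, (A,nl_idx)→600, (B,hash)→700, (A,hash)→700, (B,merge)→750, (A,merge)→750 …(+2); best=600 via (B,nl_idx)
  {BC}: card=200; try (B,nl_idx)→480, (C,nl_idx)→550, (C,hash)→580, (B,merge)→670, (C,merge)→680, (B,hash)→680 …(+2); best=480 via (B,nl_idx)
  {CD}: card=200; try (D,nl_idx)→480, (C,nl_idx)→480, (D,hash)→560, (C,hash)→560, (D,merge)→600, (C,merge)→600 …(+2); best=480 via (D,nl_idx)
  {ABC}: card=1000; try (A,hash)→1280, (C,hash)→1330, (A,merge)→2630, (A,nl_idx)→2680, (C,nl_idx)→3100, (C,merge)→3130 …(+2); best=1280 via (A,hash)
  {BCD}: card=1000; try (D,hash)→1160, (B,hash)→1280, (D,merge)→2560, (B,merge)→2630, (D,nl_idx)→2680, (B,nl_idx)→2680 …(+2); best=1160 via (D,hash)
  {ABCD}: card=5000; try (D,hash)→2760, (A,hash)→2760, (A,nl_idx)→12160, (D,nl_idx)→12280, (A,merge)→12510, (D,merge)→12560 …(+2); best=2760 via (D,hash)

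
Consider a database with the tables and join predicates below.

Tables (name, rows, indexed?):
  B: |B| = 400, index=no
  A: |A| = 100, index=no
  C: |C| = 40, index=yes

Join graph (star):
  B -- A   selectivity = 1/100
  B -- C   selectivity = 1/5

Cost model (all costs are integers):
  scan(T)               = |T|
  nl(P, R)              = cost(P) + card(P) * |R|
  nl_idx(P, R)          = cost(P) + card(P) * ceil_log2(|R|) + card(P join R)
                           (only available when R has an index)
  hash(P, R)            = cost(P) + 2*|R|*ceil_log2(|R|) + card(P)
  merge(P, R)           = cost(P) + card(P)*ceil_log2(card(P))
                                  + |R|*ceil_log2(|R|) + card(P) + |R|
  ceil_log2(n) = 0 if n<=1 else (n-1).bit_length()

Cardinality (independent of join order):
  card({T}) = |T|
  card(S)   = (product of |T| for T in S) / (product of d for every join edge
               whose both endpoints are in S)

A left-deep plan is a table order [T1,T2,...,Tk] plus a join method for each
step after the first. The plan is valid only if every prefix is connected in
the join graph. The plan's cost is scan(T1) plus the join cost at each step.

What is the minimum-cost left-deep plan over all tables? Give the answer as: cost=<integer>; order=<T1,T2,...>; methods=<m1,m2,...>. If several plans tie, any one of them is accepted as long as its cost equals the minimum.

cost=3080; order=B,A,C; methods=hash,hash

Selinger DP (subsets sized 1..n):
  {B}: scan cost=400, card=400
  {A}: scan cost=100, card=100
  {C}: scan cost=40, card=40
  {AB}: card=400; try (A,hash)→2200, (B,merge)→4900, (A,merge)→5200, (B,hash)→7400, (B,nl)→40100, (A,nl)→40400; best=2200 via (A,hash)
  {BC}: card=3200; try (C,hash)→1280, (B,merge)→4320, (C,merge)→4680, (C,nl_idx)→6000, (B,hash)→7280, (B,nl)→16040 …(+1); best=1280 via (C,hash)
  {ABC}: card=3200; try (C,hash)→3080, (A,hash)→5880, (C,merge)→6480, (C,nl_idx)→7800, (C,nl)→18200, (A,merge)→43680 …(+1); best=3080 via (C,hash)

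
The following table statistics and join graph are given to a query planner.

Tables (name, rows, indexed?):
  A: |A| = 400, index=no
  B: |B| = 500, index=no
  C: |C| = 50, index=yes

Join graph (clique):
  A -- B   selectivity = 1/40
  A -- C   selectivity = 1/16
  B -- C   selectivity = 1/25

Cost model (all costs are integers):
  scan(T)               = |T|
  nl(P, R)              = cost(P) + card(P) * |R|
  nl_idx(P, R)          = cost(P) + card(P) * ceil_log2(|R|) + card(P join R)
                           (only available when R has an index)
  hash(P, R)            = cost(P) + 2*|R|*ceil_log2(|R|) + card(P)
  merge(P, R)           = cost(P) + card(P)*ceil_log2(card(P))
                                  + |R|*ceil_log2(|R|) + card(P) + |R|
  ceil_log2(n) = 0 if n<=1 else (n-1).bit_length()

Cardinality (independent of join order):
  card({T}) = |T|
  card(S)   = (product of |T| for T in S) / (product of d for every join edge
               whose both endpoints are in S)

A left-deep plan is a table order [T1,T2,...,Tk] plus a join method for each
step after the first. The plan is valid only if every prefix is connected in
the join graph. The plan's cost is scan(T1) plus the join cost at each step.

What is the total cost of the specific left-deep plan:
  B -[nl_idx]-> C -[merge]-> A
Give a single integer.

19500

step 1: scan B: cost=500, card=500
step 2: join C via nl_idx
    card(P join C) = 500*50/(25) = 1000
    cost = 500 + 500*6 + 1000 = 4500
step 3: join A via merge
    card(P join A) = 1000*400/(40*16) = 625
    cost = 4500 + 1000*10 + 400*9 + 1000 + 400 = 19500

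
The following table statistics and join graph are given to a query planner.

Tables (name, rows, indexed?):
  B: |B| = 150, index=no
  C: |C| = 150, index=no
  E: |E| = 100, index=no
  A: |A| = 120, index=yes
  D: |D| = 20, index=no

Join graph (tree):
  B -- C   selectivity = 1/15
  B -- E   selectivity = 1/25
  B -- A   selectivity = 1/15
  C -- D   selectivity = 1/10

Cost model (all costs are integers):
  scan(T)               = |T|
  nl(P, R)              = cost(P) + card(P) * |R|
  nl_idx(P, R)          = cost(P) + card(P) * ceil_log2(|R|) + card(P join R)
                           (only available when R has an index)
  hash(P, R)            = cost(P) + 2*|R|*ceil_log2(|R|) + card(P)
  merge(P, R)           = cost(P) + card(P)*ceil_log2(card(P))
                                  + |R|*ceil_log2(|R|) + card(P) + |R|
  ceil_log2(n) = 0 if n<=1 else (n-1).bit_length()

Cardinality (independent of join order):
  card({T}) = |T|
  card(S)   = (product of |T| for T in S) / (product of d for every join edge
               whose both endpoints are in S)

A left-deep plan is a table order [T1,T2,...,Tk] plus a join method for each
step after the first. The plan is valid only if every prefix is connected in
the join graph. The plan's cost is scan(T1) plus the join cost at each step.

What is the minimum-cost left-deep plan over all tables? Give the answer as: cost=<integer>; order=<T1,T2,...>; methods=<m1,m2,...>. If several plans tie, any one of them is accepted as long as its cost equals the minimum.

Selinger DP (subsets sized 1..n):
  {B}: scan cost=150, card=150
  {C}: scan cost=150, card=150
  {E}: scan cost=100, card=100
  {A}: scan cost=120, card=120
  {D}: scan cost=20, card=20
  {BC}: card=1500; try (C,hash)→2700, (B,hash)→2700, (C,merge)→2850, (B,merge)→2850, (C,nl)→22650, (B,nl)→22650; best=2700 via (C,hash)
  {BE}: card=600; try (E,hash)→1700, (B,merge)→2250, (E,merge)→2300, (B,hash)→2600, (B,nl)→15100, (E,nl)→15150; best=1700 via (E,hash)
  {AB}: card=1200; try (A,hash)→1980, (A,nl_idx)→2400, (B,merge)→2430, (A,merge)→2460, (B,hash)→2640, (B,nl)→18120 …(+1); best=1980 via (A,hash)
  {CD}: card=300; try (D,hash)→500, (C,merge)→1490, (D,merge)→1620, (C,hash)→2440, (C,nl)→3020, (D,nl)→3150; best=500 via (D,hash)
  {BCE}: card=6000; try (C,hash)→4700, (E,hash)→5600, (C,merge)→9650, (E,merge)→21500, (C,nl)→91700, (E,nl)→152700; best=4700 via (C,hash)
  {ABC}: card=12000; try (C,hash)→5580, (A,hash)→5880, (C,merge)→17730, (A,merge)→21660, (A,nl_idx)→25200, (C,nl)→181980 …(+1); best=5580 via (C,hash)
  {BCD}: card=3000; try (B,hash)→3200, (D,hash)→4400, (B,merge)→4850, (D,merge)→20820, (D,nl)→32700, (B,nl)→45500; best=3200 via (B,hash)
  {ABE}: card=4800; try (A,hash)→3980, (E,hash)→4580, (A,merge)→9260, (A,nl_idx)→10700, (E,merge)→17180, (A,nl)→73700 …(+1); best=3980 via (A,hash)
  {ABCE}: card=48000; try (C,hash)→11180, (A,hash)→12380, (E,hash)→18980, (C,merge)→72530, (A,merge)→89660, (A,nl_idx)→94700 …(+4); best=11180 via (C,hash)
  {BCDE}: card=12000; try (E,hash)→7600, (D,hash)→10900, (E,merge)→43000, (D,merge)→88820, (D,nl)→124700, (E,nl)→303200; best=7600 via (E,hash)
  {ABCD}: card=24000; try (A,hash)→7880, (D,hash)→17780, (A,merge)→43160, (A,nl_idx)→48200, (D,merge)→185700, (D,nl)→245580 …(+1); best=7880 via (A,hash)
  {ABCDE}: card=96000; try (A,hash)→21280, (E,hash)→33280, (D,hash)→59380, (A,nl_idx)→187600, (A,merge)→188560, (E,merge)→392680 …(+4); best=21280 via (A,hash)

cost=21280; order=C,D,B,E,A; methods=hash,hash,hash,hash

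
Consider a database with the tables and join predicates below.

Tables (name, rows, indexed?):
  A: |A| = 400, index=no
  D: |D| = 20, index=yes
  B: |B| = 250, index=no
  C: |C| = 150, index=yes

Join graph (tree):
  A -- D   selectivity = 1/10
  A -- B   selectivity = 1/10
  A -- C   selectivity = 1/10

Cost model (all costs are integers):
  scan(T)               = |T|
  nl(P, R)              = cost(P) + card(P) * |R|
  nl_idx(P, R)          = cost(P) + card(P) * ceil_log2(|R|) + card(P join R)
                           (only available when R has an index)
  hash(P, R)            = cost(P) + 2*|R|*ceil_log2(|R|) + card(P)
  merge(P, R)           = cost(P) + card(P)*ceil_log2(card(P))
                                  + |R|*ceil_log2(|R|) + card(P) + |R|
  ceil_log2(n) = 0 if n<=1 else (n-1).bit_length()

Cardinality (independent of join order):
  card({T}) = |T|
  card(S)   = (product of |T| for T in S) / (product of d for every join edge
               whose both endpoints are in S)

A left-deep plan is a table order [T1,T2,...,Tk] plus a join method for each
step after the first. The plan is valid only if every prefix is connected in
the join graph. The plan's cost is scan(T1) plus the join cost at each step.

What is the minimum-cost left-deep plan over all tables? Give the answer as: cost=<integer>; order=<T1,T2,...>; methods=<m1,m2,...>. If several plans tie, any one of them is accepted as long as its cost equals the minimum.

Selinger DP (subsets sized 1..n):
  {A}: scan cost=400, card=400
  {D}: scan cost=20, card=20
  {B}: scan cost=250, card=250
  {C}: scan cost=150, card=150
  {AD}: card=800; try (D,hash)→1000, (D,nl_idx)→3200, (A,merge)→4140, (D,merge)→4520, (A,hash)→7240, (A,nl)→8020 …(+1); best=1000 via (D,hash)
  {AB}: card=10000; try (B,hash)→4800, (A,merge)→6500, (B,merge)→6650, (A,hash)→7700, (A,nl)→100250, (B,nl)→100400; best=4800 via (B,hash)
  {AC}: card=6000; try (C,hash)→3200, (A,merge)→5500, (C,merge)→5750, (A,hash)→7500, (C,nl_idx)→9600, (A,nl)→60150 …(+1); best=3200 via (C,hash)
  {ABD}: card=20000; try (B,hash)→5800, (B,merge)→12050, (D,hash)→15000, (D,nl_idx)→74800, (D,merge)→154920, (B,nl)→201000 …(+1); best=5800 via (B,hash)
  {ACD}: card=12000; try (C,hash)→4200, (D,hash)→9400, (C,merge)→11150, (C,nl_idx)→19400, (D,nl_idx)→45200, (D,merge)→87320 …(+2); best=4200 via (C,hash)
  {ABC}: card=150000; try (B,hash)→13200, (C,hash)→17200, (B,merge)→89450, (C,merge)→156150, (C,nl_idx)→234800, (B,nl)→1503200 …(+1); best=13200 via (B,hash)
  {ABCD}: card=300000; try (B,hash)→20200, (C,hash)→28200, (D,hash)→163400, (B,merge)→186450, (C,merge)→327150, (C,nl_idx)→465800 …(+5); best=20200 via (B,hash)

cost=20200; order=A,D,C,B; methods=hash,hash,hash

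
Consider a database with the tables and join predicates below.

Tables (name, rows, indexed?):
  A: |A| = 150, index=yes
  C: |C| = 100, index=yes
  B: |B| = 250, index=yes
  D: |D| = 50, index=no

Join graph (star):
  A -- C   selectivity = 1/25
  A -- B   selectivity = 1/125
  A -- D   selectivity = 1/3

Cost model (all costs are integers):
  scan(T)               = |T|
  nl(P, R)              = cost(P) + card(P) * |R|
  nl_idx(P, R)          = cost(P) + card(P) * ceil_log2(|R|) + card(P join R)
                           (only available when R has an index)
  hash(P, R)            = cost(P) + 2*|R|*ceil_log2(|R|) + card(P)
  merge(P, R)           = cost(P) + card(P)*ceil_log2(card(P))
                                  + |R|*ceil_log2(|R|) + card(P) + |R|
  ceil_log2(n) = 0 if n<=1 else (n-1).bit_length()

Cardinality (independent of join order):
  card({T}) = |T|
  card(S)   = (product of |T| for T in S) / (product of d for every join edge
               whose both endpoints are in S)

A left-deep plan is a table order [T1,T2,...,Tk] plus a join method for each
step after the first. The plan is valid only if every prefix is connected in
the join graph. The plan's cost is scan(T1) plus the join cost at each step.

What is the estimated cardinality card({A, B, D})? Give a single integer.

Tables in S: A(150), B(250), D(50)
Edges inside S: A-B(d=125), A-D(d=3)
numerator = 150 * 250 * 50 = 1875000
denominator = 125 * 3 = 375
card(S) = 1875000 / 375 = 5000

5000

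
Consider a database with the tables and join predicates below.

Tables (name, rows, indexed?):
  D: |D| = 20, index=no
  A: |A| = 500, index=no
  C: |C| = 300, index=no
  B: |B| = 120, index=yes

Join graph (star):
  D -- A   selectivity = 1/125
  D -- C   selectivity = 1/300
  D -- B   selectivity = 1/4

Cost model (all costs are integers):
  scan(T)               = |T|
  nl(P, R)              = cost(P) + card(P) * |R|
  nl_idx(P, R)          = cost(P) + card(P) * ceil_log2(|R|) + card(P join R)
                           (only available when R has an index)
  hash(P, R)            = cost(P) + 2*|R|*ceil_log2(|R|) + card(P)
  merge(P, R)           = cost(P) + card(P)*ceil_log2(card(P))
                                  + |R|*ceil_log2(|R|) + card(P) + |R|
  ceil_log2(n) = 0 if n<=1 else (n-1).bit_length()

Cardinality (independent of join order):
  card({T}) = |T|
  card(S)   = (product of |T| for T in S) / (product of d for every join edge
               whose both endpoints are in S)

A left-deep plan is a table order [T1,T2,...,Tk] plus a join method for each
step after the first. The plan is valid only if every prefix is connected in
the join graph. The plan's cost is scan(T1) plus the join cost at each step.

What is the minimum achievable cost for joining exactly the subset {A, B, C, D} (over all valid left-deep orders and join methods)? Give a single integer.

Selinger DP over subsets of {A,B,C,D}:
  {D}: scan cost=20, card=20
  {A}: scan cost=500, card=500
  {C}: scan cost=300, card=300
  {B}: scan cost=120, card=120
  {AD}: card=80; try (D,hash)→1200, (A,merge)→5140, (D,merge)→5620, (A,hash)→9040, (A,nl)→10020, (D,nl)→10500; best=1200 via (D,hash)
  {CD}: card=20; try (D,hash)→800, (C,merge)→3140, (D,merge)→3420, (C,hash)→5440, (C,nl)→6020, (D,nl)→6300; best=800 via (D,hash)
  {BD}: card=600; try (D,hash)→440, (B,nl_idx)→760, (B,merge)→1100, (D,merge)→1200, (B,hash)→1720, (B,nl)→2420 …(+1); best=440 via (D,hash)
  {ACD}: card=80; try (C,merge)→4840, (A,merge)→5920, (C,hash)→6680, (A,hash)→9820, (A,nl)→10800, (C,nl)→25200; best=4840 via (C,merge)
  {ABD}: card=2400; try (B,merge)→2800, (B,hash)→2960, (B,nl_idx)→4160, (A,hash)→10040, (B,nl)→10800, (A,merge)→12040 …(+1); best=2800 via (B,merge)
  {BCD}: card=600; try (B,nl_idx)→1540, (B,merge)→1880, (B,hash)→2500, (B,nl)→3200, (C,hash)→6440, (C,merge)→10040 …(+1); best=1540 via (B,nl_idx)
  {ABCD}: card=2400; try (B,merge)→6440, (B,hash)→6600, (B,nl_idx)→7800, (C,hash)→10600, (A,hash)→11140, (A,merge)→13140 …(+4); best=6440 via (B,merge)

6440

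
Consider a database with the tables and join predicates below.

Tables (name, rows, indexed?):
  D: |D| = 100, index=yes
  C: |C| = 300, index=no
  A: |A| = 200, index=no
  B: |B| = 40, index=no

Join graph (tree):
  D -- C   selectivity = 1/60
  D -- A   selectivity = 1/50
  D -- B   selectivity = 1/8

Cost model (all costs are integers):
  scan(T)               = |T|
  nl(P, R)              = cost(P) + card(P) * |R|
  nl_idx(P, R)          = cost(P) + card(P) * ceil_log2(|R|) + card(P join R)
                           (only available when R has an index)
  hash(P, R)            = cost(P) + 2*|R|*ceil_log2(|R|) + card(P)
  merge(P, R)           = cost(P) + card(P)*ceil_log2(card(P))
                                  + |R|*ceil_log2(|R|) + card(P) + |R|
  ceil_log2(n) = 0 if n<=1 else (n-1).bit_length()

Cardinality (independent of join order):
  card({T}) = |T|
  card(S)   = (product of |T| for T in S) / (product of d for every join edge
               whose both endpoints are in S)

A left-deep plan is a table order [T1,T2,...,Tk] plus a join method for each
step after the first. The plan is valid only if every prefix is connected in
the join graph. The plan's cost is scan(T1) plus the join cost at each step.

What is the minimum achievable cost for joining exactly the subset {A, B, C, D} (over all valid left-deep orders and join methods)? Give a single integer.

Selinger DP over subsets of {A,B,C,D}:
  {D}: scan cost=100, card=100
  {C}: scan cost=300, card=300
  {A}: scan cost=200, card=200
  {B}: scan cost=40, card=40
  {CD}: card=500; try (D,hash)→2000, (D,nl_idx)→2900, (C,merge)→3900, (D,merge)→4100, (C,hash)→5600, (C,nl)→30100 …(+1); best=2000 via (D,hash)
  {AD}: card=400; try (D,hash)→1800, (D,nl_idx)→2000, (A,merge)→2700, (D,merge)→2800, (A,hash)→3400, (A,nl)→20100 …(+1); best=1800 via (D,hash)
  {BD}: card=500; try (B,hash)→680, (D,nl_idx)→820, (D,merge)→1120, (B,merge)→1180, (D,hash)→1480, (D,nl)→4040 …(+1); best=680 via (B,hash)
  {ACD}: card=2000; try (A,hash)→5700, (C,hash)→7600, (C,merge)→8800, (A,merge)→8800, (A,nl)→102000, (C,nl)→121800; best=5700 via (A,hash)
  {BCD}: card=2500; try (B,hash)→2980, (C,hash)→6580, (B,merge)→7280, (C,merge)→8680, (B,nl)→22000, (C,nl)→150680; best=2980 via (B,hash)
  {ABD}: card=2000; try (B,hash)→2680, (A,hash)→4380, (B,merge)→6080, (A,merge)→7480, (B,nl)→17800, (A,nl)→100680; best=2680 via (B,hash)
  {ABCD}: card=10000; try (B,hash)→8180, (A,hash)→8680, (C,hash)→10080, (C,merge)→29680, (B,merge)→29980, (A,merge)→37280 …(+3); best=8180 via (B,hash)

8180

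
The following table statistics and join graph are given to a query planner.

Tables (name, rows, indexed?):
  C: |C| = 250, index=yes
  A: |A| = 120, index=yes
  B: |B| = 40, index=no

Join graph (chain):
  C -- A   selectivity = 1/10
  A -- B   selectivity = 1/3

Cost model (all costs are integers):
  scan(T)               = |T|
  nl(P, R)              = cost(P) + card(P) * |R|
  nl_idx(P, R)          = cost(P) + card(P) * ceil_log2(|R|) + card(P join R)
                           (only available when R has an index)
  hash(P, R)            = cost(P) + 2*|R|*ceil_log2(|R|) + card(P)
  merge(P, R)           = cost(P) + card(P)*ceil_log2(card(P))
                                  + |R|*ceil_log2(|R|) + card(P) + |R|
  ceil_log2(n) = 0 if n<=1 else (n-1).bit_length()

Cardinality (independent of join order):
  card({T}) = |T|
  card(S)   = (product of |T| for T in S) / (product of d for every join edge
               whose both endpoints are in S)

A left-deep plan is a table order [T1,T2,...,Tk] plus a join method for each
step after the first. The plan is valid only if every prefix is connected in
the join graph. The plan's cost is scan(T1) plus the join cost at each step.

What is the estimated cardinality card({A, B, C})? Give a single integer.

40000

Tables in S: A(120), B(40), C(250)
Edges inside S: C-A(d=10), A-B(d=3)
numerator = 120 * 40 * 250 = 1200000
denominator = 10 * 3 = 30
card(S) = 1200000 / 30 = 40000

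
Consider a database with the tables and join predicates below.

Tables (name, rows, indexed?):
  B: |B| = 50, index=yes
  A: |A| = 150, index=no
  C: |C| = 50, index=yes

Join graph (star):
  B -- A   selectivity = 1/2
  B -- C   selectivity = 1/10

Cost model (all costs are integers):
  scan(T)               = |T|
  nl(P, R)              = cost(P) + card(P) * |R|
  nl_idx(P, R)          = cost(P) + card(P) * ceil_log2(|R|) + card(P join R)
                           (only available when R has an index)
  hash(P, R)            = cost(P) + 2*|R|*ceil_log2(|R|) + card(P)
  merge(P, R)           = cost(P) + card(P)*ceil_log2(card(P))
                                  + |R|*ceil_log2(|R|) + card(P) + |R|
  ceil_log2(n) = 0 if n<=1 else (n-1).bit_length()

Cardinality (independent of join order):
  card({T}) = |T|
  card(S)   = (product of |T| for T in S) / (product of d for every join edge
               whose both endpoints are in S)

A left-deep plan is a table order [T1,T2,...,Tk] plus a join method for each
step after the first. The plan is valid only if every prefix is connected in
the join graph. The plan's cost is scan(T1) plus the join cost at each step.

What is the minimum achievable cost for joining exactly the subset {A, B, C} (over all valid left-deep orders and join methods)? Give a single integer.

3250

Selinger DP over subsets of {A,B,C}:
  {B}: scan cost=50, card=50
  {A}: scan cost=150, card=150
  {C}: scan cost=50, card=50
  {AB}: card=3750; try (B,hash)→900, (A,merge)→1750, (B,merge)→1850, (A,hash)→2500, (B,nl_idx)→4800, (A,nl)→7550 …(+1); best=900 via (B,hash)
  {BC}: card=250; try (C,nl_idx)→600, (B,nl_idx)→600, (C,hash)→700, (B,hash)→700, (C,merge)→750, (B,merge)→750 …(+2); best=600 via (C,nl_idx)
  {ABC}: card=18750; try (A,hash)→3250, (A,merge)→4200, (C,hash)→5250, (A,nl)→38100, (C,nl_idx)→42150, (C,merge)→50000 …(+1); best=3250 via (A,hash)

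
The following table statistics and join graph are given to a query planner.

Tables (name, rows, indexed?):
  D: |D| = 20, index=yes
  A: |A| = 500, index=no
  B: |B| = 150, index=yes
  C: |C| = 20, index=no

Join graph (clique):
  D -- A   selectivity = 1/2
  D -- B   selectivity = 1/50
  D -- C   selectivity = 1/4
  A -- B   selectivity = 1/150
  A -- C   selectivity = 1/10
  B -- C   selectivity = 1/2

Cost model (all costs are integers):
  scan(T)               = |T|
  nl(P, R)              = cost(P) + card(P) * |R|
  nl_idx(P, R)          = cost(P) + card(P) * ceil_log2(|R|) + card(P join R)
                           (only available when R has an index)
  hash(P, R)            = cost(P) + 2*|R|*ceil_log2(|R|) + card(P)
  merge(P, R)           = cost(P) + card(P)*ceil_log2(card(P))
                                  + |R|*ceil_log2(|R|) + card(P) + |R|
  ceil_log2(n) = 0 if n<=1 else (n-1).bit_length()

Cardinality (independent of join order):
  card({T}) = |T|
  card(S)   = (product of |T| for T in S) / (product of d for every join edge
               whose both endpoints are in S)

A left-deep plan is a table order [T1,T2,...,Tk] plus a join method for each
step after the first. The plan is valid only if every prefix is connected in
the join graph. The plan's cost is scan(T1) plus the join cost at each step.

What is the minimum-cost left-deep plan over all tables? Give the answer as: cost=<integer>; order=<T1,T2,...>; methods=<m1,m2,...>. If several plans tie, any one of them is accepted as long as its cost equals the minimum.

cost=4400; order=A,B,D,C; methods=hash,hash,hash

Selinger DP (subsets sized 1..n):
  {D}: scan cost=20, card=20
  {A}: scan cost=500, card=500
  {B}: scan cost=150, card=150
  {C}: scan cost=20, card=20
  {AD}: card=5000; try (D,hash)→1200, (A,merge)→5140, (D,merge)→5620, (D,nl_idx)→8000, (A,hash)→9040, (A,nl)→10020 …(+1); best=1200 via (D,hash)
  {BD}: card=60; try (B,nl_idx)→240, (D,hash)→500, (D,nl_idx)→960, (B,merge)→1490, (D,merge)→1620, (B,hash)→2440 …(+2); best=240 via (B,nl_idx)
  {CD}: card=100; try (D,nl_idx)→220, (D,hash)→240, (C,hash)→240, (D,merge)→260, (C,merge)→260, (D,nl)→420 …(+1); best=220 via (D,nl_idx)
  {AB}: card=500; try (B,hash)→3400, (B,nl_idx)→5000, (A,merge)→6500, (B,merge)→6850, (A,hash)→9300, (A,nl)→75150 …(+1); best=3400 via (B,hash)
  {AC}: card=1000; try (C,hash)→1200, (A,merge)→5140, (C,merge)→5620, (A,hash)→9040, (A,nl)→10020, (C,nl)→10500; best=1200 via (C,hash)
  {BC}: card=1500; try (C,hash)→500, (B,merge)→1490, (C,merge)→1620, (B,nl_idx)→1680, (B,hash)→2440, (B,nl)→3020 …(+1); best=500 via (C,hash)
  {ABD}: card=100; try (D,hash)→4100, (A,merge)→5660, (D,nl_idx)→6000, (D,merge)→8520, (B,hash)→8600, (A,hash)→9300 …(+5); best=4100 via (D,hash)
  {ACD}: card=2500; try (D,hash)→2400, (A,merge)→6020, (C,hash)→6400, (D,nl_idx)→8700, (A,hash)→9320, (D,merge)→12320 …(+4); best=2400 via (D,hash)
  {BCD}: card=150; try (C,hash)→500, (C,merge)→780, (B,nl_idx)→1170, (C,nl)→1440, (D,hash)→2200, (B,merge)→2370 …(+5); best=500 via (C,hash)
  {ABC}: card=500; try (C,hash)→4100, (B,hash)→4600, (C,merge)→8520, (B,nl_idx)→9700, (A,hash)→11000, (C,nl)→13400 …(+4); best=4100 via (C,hash)
  {ABCD}: card=25; try (C,hash)→4400, (D,hash)→4800, (C,merge)→5020, (C,nl)→6100, (D,nl_idx)→6625, (A,merge)→6850 …(+8); best=4400 via (C,hash)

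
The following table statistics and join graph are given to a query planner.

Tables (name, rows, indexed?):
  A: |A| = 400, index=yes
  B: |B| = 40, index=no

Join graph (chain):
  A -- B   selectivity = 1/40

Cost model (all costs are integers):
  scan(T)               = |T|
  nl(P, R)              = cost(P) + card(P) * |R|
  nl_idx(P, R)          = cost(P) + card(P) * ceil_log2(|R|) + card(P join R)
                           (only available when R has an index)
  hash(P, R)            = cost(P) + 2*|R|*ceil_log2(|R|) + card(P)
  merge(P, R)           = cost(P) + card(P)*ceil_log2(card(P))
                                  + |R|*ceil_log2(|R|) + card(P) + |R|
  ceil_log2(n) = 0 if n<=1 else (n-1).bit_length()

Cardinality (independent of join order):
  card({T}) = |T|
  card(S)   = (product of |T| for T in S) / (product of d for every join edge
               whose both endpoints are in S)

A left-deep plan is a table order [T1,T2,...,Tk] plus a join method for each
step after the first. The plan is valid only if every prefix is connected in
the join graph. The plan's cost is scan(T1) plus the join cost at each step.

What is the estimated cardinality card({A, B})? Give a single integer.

Tables in S: A(400), B(40)
Edges inside S: A-B(d=40)
numerator = 400 * 40 = 16000
denominator = 40 = 40
card(S) = 16000 / 40 = 400

400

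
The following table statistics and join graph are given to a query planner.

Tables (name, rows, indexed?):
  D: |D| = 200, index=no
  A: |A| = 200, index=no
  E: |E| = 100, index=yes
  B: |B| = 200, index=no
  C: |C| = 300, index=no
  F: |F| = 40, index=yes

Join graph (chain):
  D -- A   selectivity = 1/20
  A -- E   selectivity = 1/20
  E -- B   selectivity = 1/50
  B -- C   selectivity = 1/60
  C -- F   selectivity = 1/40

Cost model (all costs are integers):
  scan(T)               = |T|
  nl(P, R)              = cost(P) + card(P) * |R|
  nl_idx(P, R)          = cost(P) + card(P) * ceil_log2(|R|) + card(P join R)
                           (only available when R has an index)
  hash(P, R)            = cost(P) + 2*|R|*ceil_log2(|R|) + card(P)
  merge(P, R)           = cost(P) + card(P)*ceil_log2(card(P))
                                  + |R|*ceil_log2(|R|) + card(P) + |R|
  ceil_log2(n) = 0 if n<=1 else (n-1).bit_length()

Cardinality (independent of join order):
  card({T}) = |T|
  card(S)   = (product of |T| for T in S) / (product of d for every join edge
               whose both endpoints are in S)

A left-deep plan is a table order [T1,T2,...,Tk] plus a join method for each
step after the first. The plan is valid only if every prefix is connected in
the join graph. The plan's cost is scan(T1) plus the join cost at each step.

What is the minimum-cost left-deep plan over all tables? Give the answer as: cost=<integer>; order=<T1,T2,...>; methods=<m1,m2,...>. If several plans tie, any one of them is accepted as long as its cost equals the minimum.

Selinger DP (subsets sized 1..n):
  {D}: scan cost=200, card=200
  {A}: scan cost=200, card=200
  {E}: scan cost=100, card=100
  {B}: scan cost=200, card=200
  {C}: scan cost=300, card=300
  {F}: scan cost=40, card=40
  {AD}: card=2000; try (D,hash)→3600, (A,hash)→3600, (D,merge)→3800, (A,merge)→3800, (D,nl)→40200, (A,nl)→40200; best=3600 via (D,hash)
  {AE}: card=1000; try (E,hash)→1800, (E,nl_idx)→2600, (A,merge)→2700, (E,merge)→2800, (A,hash)→3400, (A,nl)→20100 …(+1); best=1800 via (E,hash)
  {BE}: card=400; try (E,hash)→1800, (E,nl_idx)→2000, (B,merge)→2700, (E,merge)→2800, (B,hash)→3400, (B,nl)→20100 …(+1); best=1800 via (E,hash)
  {BC}: card=1000; try (B,hash)→3800, (C,merge)→5000, (B,merge)→5100, (C,hash)→5800, (C,nl)→60200, (B,nl)→60300; best=3800 via (B,hash)
  {CF}: card=300; try (F,hash)→1080, (F,nl_idx)→2400, (C,merge)→3320, (F,merge)→3580, (C,hash)→5480, (C,nl)→12040 …(+1); best=1080 via (F,hash)
  {ADE}: card=10000; try (D,hash)→6000, (E,hash)→7000, (D,merge)→14600, (E,nl_idx)→27600, (E,merge)→28400, (D,nl)→201800 …(+1); best=6000 via (D,hash)
  {ABE}: card=4000; try (A,hash)→5400, (B,hash)→6000, (A,merge)→7600, (B,merge)→14600, (A,nl)→81800, (B,nl)→201800; best=5400 via (A,hash)
  {BCE}: card=2000; try (E,hash)→6200, (C,hash)→7600, (C,merge)→8800, (E,nl_idx)→12800, (E,merge)→15600, (E,nl)→103800 …(+1); best=6200 via (E,hash)
  {BCF}: card=1000; try (B,hash)→4580, (F,hash)→5280, (B,merge)→5880, (F,nl_idx)→10800, (F,merge)→15080, (F,nl)→43800 …(+1); best=4580 via (B,hash)
  {ABDE}: card=40000; try (D,hash)→12600, (B,hash)→19200, (D,merge)→59200, (B,merge)→157800, (D,nl)→805400, (B,nl)→2006000; best=12600 via (D,hash)
  {ABCE}: card=20000; try (A,hash)→11400, (C,hash)→14800, (A,merge)→32000, (C,merge)→60400, (A,nl)→406200, (C,nl)→1205400; best=11400 via (A,hash)
  {BCEF}: card=2000; try (E,hash)→6980, (F,hash)→8680, (E,nl_idx)→13580, (E,merge)→16380, (F,nl_idx)→20200, (F,merge)→30480 …(+2); best=6980 via (E,hash)
  {ABCDE}: card=200000; try (D,hash)→34600, (C,hash)→58000, (D,merge)→333200, (C,merge)→695600, (D,nl)→4011400, (C,nl)→12012600; best=34600 via (D,hash)
  {ABCEF}: card=20000; try (A,hash)→12180, (F,hash)→31880, (A,merge)→32780, (F,nl_idx)→151400, (F,merge)→331680, (A,nl)→406980 …(+1); best=12180 via (A,hash)
  {ABCDEF}: card=200000; try (D,hash)→35380, (F,hash)→235080, (D,merge)→333980, (F,nl_idx)→1434600, (F,merge)→3834880, (D,nl)→4012180 …(+1); best=35380 via (D,hash)

cost=35380; order=C,F,B,E,A,D; methods=hash,hash,hash,hash,hash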